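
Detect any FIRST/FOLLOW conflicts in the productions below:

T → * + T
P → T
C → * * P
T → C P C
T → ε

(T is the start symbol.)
A FIRST/FOLLOW conflict occurs when a non-terminal N has a nullable alternative N → β (β ⇒* ε) and another alternative N → α with FIRST(α) ∩ FOLLOW(N) ≠ ∅: on such a lookahead the parser cannot decide between expanding α and letting N vanish via β.

Nullable non-terminals: P, T.
FIRST sets used below: FIRST(C) = { '*' }
P has a nullable alternative but only one production, so nothing to check.

T: nullable alternative(s) T → ε; FOLLOW(T) = { $, '*' }
  T → * + T: FIRST \ {ε} = { '*' } — overlaps FOLLOW(T) on { '*' }: CONFLICT
  T → C P C: FIRST \ {ε} = { '*' } — overlaps FOLLOW(T) on { '*' }: CONFLICT
  T → ε: FIRST \ {ε} = { } — this is the only nullable alternative, skip

C has no nullable alternative, so no FIRST/FOLLOW check is needed there.

So the grammar has 2 FIRST/FOLLOW conflicts (marked CONFLICT above).

Answer: Yes. T → '*' '+' T with FOLLOW(T) on { '*' }; T → C P C with FOLLOW(T) on { '*' }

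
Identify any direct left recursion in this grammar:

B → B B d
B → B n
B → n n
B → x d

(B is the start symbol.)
Direct left recursion occurs when N → N α for some non-terminal N (the right-hand side begins with the left-hand side itself).

B → B B d: LEFT RECURSIVE (starts with B)
B → B n: LEFT RECURSIVE (starts with B)
B → n n: starts with n
B → x d: starts with x

The grammar has direct left recursion on: B.

Answer: Yes, B is left-recursive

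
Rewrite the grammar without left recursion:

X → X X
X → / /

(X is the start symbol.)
X → / / X'
X' → X X'
X' → ε

X is directly left-recursive. The standard transformation for
  A → A α₁ | ... | A α_m | β₁ | ... | β_n
is
  A  → β₁ A' | ... | β_n A'
  A' → α₁ A' | ... | α_m A' | ε

X → / / becomes X → / / X'
X → X X becomes X' → X X'
Add X' → ε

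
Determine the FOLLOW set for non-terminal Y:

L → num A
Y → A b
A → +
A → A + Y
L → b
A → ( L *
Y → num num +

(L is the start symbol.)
To compute FOLLOW(Y), find every occurrence of Y on a right-hand side N → α Y β: add FIRST(β) \ {ε}, and if β is empty or nullable also add FOLLOW(N). Iterate to a fixed point.

In A → A + Y: Y is at the end, add FOLLOW(A)

The FOLLOW sets referred to above (computed the same way, to a fixed point):
  FOLLOW(A) = { $, '*', '+', 'b' }

Taking the union: FOLLOW(Y) = { $, '*', '+', 'b' }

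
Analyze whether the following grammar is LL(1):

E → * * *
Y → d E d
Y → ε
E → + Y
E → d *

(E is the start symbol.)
No. Predict set conflict for Y: { 'd' }

A grammar is LL(1) if for each non-terminal N with multiple productions, the predict sets of those productions are pairwise disjoint, where PREDICT(N → α) = (FIRST(α) \ {ε}) ∪ (FOLLOW(N) if α ⇒* ε).

Relevant sets:
  FOLLOW(Y) = { $, 'd' }

For E:
  PREDICT(E → '*' '*' '*') = { '*' }
  PREDICT(E → '+' Y) = { '+' }
  PREDICT(E → d '*') = { 'd' }
For Y:
  PREDICT(Y → d E d) = { 'd' }
  PREDICT(Y → ε) = { $, 'd' }

Conflict found: Predict set conflict for Y: { 'd' }
The grammar is NOT LL(1).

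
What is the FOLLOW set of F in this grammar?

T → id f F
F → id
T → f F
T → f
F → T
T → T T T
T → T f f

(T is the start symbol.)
{ $, 'f', 'id' }

To compute FOLLOW(F), find every occurrence of F on a right-hand side N → α F β: add FIRST(β) \ {ε}, and if β is empty or nullable also add FOLLOW(N). Iterate to a fixed point.

In T → id f F: F is at the end, add FOLLOW(T)
In T → f F: F is at the end, add FOLLOW(T)

The FOLLOW sets referred to above (computed the same way, to a fixed point):
  FOLLOW(T) = { $, 'f', 'id' }

Taking the union: FOLLOW(F) = { $, 'f', 'id' }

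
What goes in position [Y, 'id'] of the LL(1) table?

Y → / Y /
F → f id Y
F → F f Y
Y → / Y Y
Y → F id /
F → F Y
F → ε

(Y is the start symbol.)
Y → F id /

To find M[Y, 'id'], we find productions for Y where 'id' is in the predict set (PREDICT(N → α) = (FIRST(α) \ {ε}) ∪ (FOLLOW(N) if α ⇒* ε)).

Relevant sets:
  FIRST(F) = { '/', 'f', 'id', ε }

Y → / Y /: PREDICT = { '/' }
Y → / Y Y: PREDICT = { '/' }
Y → F id /: PREDICT = { '/', 'f', 'id' }
  'id' is in predict set, so this production goes in M[Y, 'id']

M[Y, 'id'] = Y → F id /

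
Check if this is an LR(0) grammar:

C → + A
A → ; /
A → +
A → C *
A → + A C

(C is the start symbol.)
No. Shift-reduce conflict between [A → + .] and [A → . +]

A grammar is LR(0) if no state in the canonical LR(0) collection has:
  - both a shift item (dot before a terminal) and a complete item (shift-reduce conflict), or
  - two or more complete items (reduce-reduce conflict; the accept item [C' → C .] counts as a complete item here).

Augment with C' → C and build the canonical LR(0) collection (I0 = CLOSURE({[C' → . C]}), then GOTO on every symbol after a dot until no new states appear). It has 11 states:
  I0: { [C → . + A], [C' → . C] }  — shift
  I1: { [A → . + A C], [A → . +], [A → . ; /], [A → . C *], [C → + . A], [C → . + A] }  — shift
  I2: { [C' → C .] }  — accept
  I3: { [A → + . A C], [A → + .], [A → . + A C], [A → . +], [A → . ; /], [A → . C *], [C → + . A], [C → . + A] }  — shift, reduce
  I4: { [A → ; . /] }  — shift
  I5: { [C → + A .] }  — reduce
  I6: { [A → C . *] }  — shift
  I7: { [A → C * .] }  — reduce
  I8: { [A → ; / .] }  — reduce
  I9: { [A → + A . C], [C → + A .], [C → . + A] }  — shift, reduce
  I10: { [A → + A C .] }  — reduce

Conflict in state I3:
  Shift-reduce conflict between [A → + .] and [A → . +]
So the grammar is NOT LR(0).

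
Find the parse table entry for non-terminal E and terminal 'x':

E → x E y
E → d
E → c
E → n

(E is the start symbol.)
E → x E y

To find M[E, 'x'], we find productions for E where 'x' is in the predict set (PREDICT(N → α) = (FIRST(α) \ {ε}) ∪ (FOLLOW(N) if α ⇒* ε)).

E → x E y: PREDICT = { 'x' }
  'x' is in predict set, so this production goes in M[E, 'x']
E → d: PREDICT = { 'd' }
E → c: PREDICT = { 'c' }
E → n: PREDICT = { 'n' }

M[E, 'x'] = E → x E y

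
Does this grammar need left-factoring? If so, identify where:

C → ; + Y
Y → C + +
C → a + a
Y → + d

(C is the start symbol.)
No, left-factoring is not needed

Left-factoring is needed when two productions for the same non-terminal
share a common prefix on the right-hand side.

Productions for C:
  C → ; + Y
  C → a + a
Productions for Y:
  Y → C + +
  Y → + d

No common prefixes found.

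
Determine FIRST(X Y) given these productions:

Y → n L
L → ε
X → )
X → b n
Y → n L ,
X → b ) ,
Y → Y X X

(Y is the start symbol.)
FIRST sets of the non-terminals involved (from the grammar, by fixed-point iteration):
  FIRST(X) = { ')', 'b' }

To compute FIRST(X Y), process the symbols left to right:
Symbol X is a non-terminal. Add FIRST(X) \ {ε} = { ')', 'b' }
X is not nullable (ε ∉ FIRST(X)), so stop here.
FIRST(X Y) = { ')', 'b' }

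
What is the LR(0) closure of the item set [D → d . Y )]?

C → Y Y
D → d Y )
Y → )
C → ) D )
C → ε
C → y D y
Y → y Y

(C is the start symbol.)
{ [D → d . Y )], [Y → . )], [Y → . y Y] }

To compute CLOSURE, for each item [A → α.Bβ] where B is a non-terminal, add [B → .γ] for all productions B → γ; repeat for the newly added items until nothing changes.

Start with: [D → d . Y )]
  [D → d . Y )] has the dot before Y: add [Y → . )], [Y → . y Y]
No further items can be added.

CLOSURE = { [D → d . Y )], [Y → . )], [Y → . y Y] }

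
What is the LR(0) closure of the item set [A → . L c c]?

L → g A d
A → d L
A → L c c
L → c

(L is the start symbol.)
Start with: [A → . L c c]
  [A → . L c c] has the dot before L: add [L → . g A d], [L → . c]
No further items can be added.

CLOSURE = { [A → . L c c], [L → . c], [L → . g A d] }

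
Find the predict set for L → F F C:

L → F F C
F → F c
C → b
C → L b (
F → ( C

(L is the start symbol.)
PREDICT(L → F F C) = (FIRST(RHS) \ {ε}) ∪ (FOLLOW(L) if ε ∈ FIRST(RHS), i.e. RHS ⇒* ε)
FIRST(F) = { '(' }
FIRST(F F C) = { '(' }
ε ∉ FIRST(F F C), so FOLLOW(L) is not added.
PREDICT(L → F F C) = { '(' }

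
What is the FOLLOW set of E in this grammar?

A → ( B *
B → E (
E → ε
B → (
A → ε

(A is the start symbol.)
To compute FOLLOW(E), find every occurrence of E on a right-hand side N → α E β: add FIRST(β) \ {ε}, and if β is empty or nullable also add FOLLOW(N). Iterate to a fixed point.

In B → E (: E is followed by '(', add FIRST('(') \ {ε} = { '(' }

Taking the union: FOLLOW(E) = { '(' }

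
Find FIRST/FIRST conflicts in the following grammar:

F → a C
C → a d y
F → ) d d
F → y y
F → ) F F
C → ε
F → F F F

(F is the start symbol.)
A FIRST/FIRST conflict occurs when two productions N → α and N → β for the same non-terminal have FIRST(α) ∩ FIRST(β) ≠ ∅ (with ε ∈ FIRST of a nullable right-hand side, so two nullable alternatives also conflict).

FIRST sets of the non-terminals at (or reachable through a nullable prefix from) the front of some alternative:
  FIRST(F) = { ')', 'a', 'y' }

Productions for F:
  F → a C: FIRST = { 'a' }
  F → ) d d: FIRST = { ')' }
  F → y y: FIRST = { 'y' }
  F → ) F F: FIRST = { ')' }
  F → F F F: FIRST = { ')', 'a', 'y' }
Productions for C:
  C → a d y: FIRST = { 'a' }
  C → ε: FIRST = { ε }

Conflict for F: F → a C and F → F F F
  Overlap: { 'a' }
Conflict for F: F → ) d d and F → ) F F
  Overlap: { ')' }
Conflict for F: F → ) d d and F → F F F
  Overlap: { ')' }
Conflict for F: F → y y and F → F F F
  Overlap: { 'y' }
Conflict for F: F → ) F F and F → F F F
  Overlap: { ')' }

Answer: Yes. F → a C / F → F F F on { 'a' }; F → ')' d d / F → ')' F F on { ')' }; F → ')' d d / F → F F F on { ')' }; F → y y / F → F F F on { 'y' }; F → ')' F F / F → F F F on { ')' }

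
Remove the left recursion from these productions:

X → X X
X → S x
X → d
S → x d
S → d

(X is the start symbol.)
X → S x X'
X → d X'
X' → X X'
X' → ε
S → x d
S → d

X is directly left-recursive. The standard transformation for
  A → A α₁ | ... | A α_m | β₁ | ... | β_n
is
  A  → β₁ A' | ... | β_n A'
  A' → α₁ A' | ... | α_m A' | ε

X → S x becomes X → S x X'
X → d becomes X → d X'
X → X X becomes X' → X X'
Add X' → ε

Productions for other non-terminals are unchanged:
  S → x d
  S → d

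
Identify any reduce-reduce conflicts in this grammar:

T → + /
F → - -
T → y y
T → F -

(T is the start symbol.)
Augment with T' → T and build the canonical LR(0) collection (I0 = CLOSURE({[T' → . T]}), then GOTO on every symbol after a dot until no new states appear). It has 10 states:
  I0: { [F → . - -], [T → . + /], [T → . F -], [T → . y y], [T' → . T] }  — shift
  I1: { [T → + . /] }  — shift
  I2: { [F → - . -] }  — shift
  I3: { [T → F . -] }  — shift
  I4: { [T' → T .] }  — accept
  I5: { [T → y . y] }  — shift
  I6: { [T → y y .] }  — reduce
  I7: { [T → F - .] }  — reduce
  I8: { [F → - - .] }  — reduce
  I9: { [T → + / .] }  — reduce

No state contains more than one complete item.

Answer: No reduce-reduce conflicts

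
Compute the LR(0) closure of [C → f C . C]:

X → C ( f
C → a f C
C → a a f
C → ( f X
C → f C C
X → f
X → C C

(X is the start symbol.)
To compute CLOSURE, for each item [A → α.Bβ] where B is a non-terminal, add [B → .γ] for all productions B → γ; repeat for the newly added items until nothing changes.

Start with: [C → f C . C]
  [C → f C . C] has the dot before C: add [C → . a f C], [C → . a a f], [C → . ( f X], [C → . f C C]
No further items can be added.

CLOSURE = { [C → . ( f X], [C → . a a f], [C → . a f C], [C → . f C C], [C → f C . C] }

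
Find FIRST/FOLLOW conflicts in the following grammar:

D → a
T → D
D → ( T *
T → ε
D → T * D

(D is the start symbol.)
Yes. T → D with FOLLOW(T) on { '*' }

A FIRST/FOLLOW conflict occurs when a non-terminal N has a nullable alternative N → β (β ⇒* ε) and another alternative N → α with FIRST(α) ∩ FOLLOW(N) ≠ ∅: on such a lookahead the parser cannot decide between expanding α and letting N vanish via β.

Nullable non-terminals: T.
FIRST sets used below: FIRST(D) = { '(', '*', 'a' }

T: nullable alternative(s) T → ε; FOLLOW(T) = { '*' }
  T → D: FIRST \ {ε} = { '(', '*', 'a' } — overlaps FOLLOW(T) on { '*' }: CONFLICT
  T → ε: FIRST \ {ε} = { } — this is the only nullable alternative, skip

D has no nullable alternative, so no FIRST/FOLLOW check is needed there.

So the grammar has 1 FIRST/FOLLOW conflict (marked CONFLICT above).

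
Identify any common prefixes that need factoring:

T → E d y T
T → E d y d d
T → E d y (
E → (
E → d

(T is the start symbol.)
Left-factoring is needed when two productions for the same non-terminal
share a common prefix on the right-hand side.

Productions for T:
  T → E d y T
  T → E d y d d
  T → E d y (
Productions for E:
  E → (
  E → d

Found common prefix 'E d y' in productions for T

Answer: Yes, T has productions with common prefix 'E d y'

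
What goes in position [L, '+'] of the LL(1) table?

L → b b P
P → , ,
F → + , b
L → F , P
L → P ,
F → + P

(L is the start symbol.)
To find M[L, '+'], we find productions for L where '+' is in the predict set (PREDICT(N → α) = (FIRST(α) \ {ε}) ∪ (FOLLOW(N) if α ⇒* ε)).

Relevant sets:
  FIRST(F) = { '+' }
  FIRST(P) = { ',' }

L → b b P: PREDICT = { 'b' }
L → F , P: PREDICT = { '+' }
  '+' is in predict set, so this production goes in M[L, '+']
L → P ,: PREDICT = { ',' }

M[L, '+'] = L → F , P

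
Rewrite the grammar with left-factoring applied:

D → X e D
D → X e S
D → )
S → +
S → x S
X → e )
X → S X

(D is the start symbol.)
Left-factoring transforms A → αβ₁ | αβ₂ into A → αA' and A' → β₁ | β₂
(α is the longest common prefix among the alternatives). Repeat until
no nonterminal has two alternatives with a common prefix.

Round 1: D has alternatives sharing prefix 'X e'. Introduce D': D → X e D'
  Add: D' → D
  Add: D' → S

No remaining common prefixes — done.

Resulting grammar:
D → X e D'
D' → D
D' → S
D → )
S → +
S → x S
X → e )
X → S X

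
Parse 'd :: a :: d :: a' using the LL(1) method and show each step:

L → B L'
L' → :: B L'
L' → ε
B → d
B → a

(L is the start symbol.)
Stack is shown with the top on the left.

Stack      Input               Action
-------------------------------------
L $        d :: a :: d :: a $  output L → B L'
B L' $     d :: a :: d :: a $  output B → d
d L' $     d :: a :: d :: a $  match 'd'
L' $       :: a :: d :: a $    output L' → :: B L'
:: B L' $  :: a :: d :: a $    match '::'
B L' $     a :: d :: a $       output B → a
a L' $     a :: d :: a $       match 'a'
L' $       :: d :: a $         output L' → :: B L'
:: B L' $  :: d :: a $         match '::'
B L' $     d :: a $            output B → d
d L' $     d :: a $            match 'd'
L' $       :: a $              output L' → :: B L'
:: B L' $  :: a $              match '::'
B L' $     a $                 output B → a
a L' $     a $                 match 'a'
L' $       $                   output L' → ε
$          $                   accept

The string is accepted.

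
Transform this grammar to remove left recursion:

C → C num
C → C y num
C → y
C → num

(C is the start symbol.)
C → y C'
C → num C'
C' → num C'
C' → y num C'
C' → ε

C is directly left-recursive. The standard transformation for
  A → A α₁ | ... | A α_m | β₁ | ... | β_n
is
  A  → β₁ A' | ... | β_n A'
  A' → α₁ A' | ... | α_m A' | ε

C → y becomes C → y C'
C → num becomes C → num C'
C → C num becomes C' → num C'
C → C y num becomes C' → y num C'
Add C' → ε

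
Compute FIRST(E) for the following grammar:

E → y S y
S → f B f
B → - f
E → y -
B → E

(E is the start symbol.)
From E → y S y:
  - y is a terminal: add 'y' and stop
From E → y -:
  - y is a terminal: add 'y' and stop

Collecting: FIRST(E) = { 'y' }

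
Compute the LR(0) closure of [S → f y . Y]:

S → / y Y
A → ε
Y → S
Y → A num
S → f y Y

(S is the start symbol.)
To compute CLOSURE, for each item [A → α.Bβ] where B is a non-terminal, add [B → .γ] for all productions B → γ; repeat for the newly added items until nothing changes.

Start with: [S → f y . Y]
  [S → f y . Y] has the dot before Y: add [Y → . S], [Y → . A num]
  [Y → . S] has the dot before S: add [S → . / y Y], [S → . f y Y]
  [Y → . A num] has the dot before A: add [A → .]
No further items can be added.

CLOSURE = { [A → .], [S → . / y Y], [S → . f y Y], [S → f y . Y], [Y → . A num], [Y → . S] }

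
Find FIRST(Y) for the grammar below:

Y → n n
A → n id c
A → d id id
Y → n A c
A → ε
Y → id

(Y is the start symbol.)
To compute FIRST(Y), examine every production with Y on the left-hand side, reading each right-hand side left to right until a non-nullable symbol is reached.

From Y → n n:
  - n is a terminal: add 'n' and stop
From Y → n A c:
  - n is a terminal: add 'n' and stop
From Y → id:
  - id is a terminal: add 'id' and stop

Collecting: FIRST(Y) = { 'id', 'n' }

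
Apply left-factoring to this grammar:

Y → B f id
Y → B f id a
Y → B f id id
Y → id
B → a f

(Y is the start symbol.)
Y → B f id Y'
Y' → ε
Y' → a
Y' → id
Y → id
B → a f

Left-factoring transforms A → αβ₁ | αβ₂ into A → αA' and A' → β₁ | β₂
(α is the longest common prefix among the alternatives). Repeat until
no nonterminal has two alternatives with a common prefix.

Round 1: Y has alternatives sharing prefix 'B f id'. Introduce Y': Y → B f id Y'
  Add: Y' → ε
  Add: Y' → a
  Add: Y' → id

No remaining common prefixes — done.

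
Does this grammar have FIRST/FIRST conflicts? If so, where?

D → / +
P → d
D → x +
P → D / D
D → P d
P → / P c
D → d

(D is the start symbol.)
A FIRST/FIRST conflict occurs when two productions N → α and N → β for the same non-terminal have FIRST(α) ∩ FIRST(β) ≠ ∅ (with ε ∈ FIRST of a nullable right-hand side, so two nullable alternatives also conflict).

FIRST sets of the non-terminals at (or reachable through a nullable prefix from) the front of some alternative:
  FIRST(P) = { '/', 'd', 'x' }
  FIRST(D) = { '/', 'd', 'x' }

Productions for D:
  D → / +: FIRST = { '/' }
  D → x +: FIRST = { 'x' }
  D → P d: FIRST = { '/', 'd', 'x' }
  D → d: FIRST = { 'd' }
Productions for P:
  P → d: FIRST = { 'd' }
  P → D / D: FIRST = { '/', 'd', 'x' }
  P → / P c: FIRST = { '/' }

Conflict for D: D → / + and D → P d
  Overlap: { '/' }
Conflict for D: D → x + and D → P d
  Overlap: { 'x' }
Conflict for D: D → P d and D → d
  Overlap: { 'd' }
Conflict for P: P → d and P → D / D
  Overlap: { 'd' }
Conflict for P: P → D / D and P → / P c
  Overlap: { '/' }

Answer: Yes. D → '/' '+' / D → P d on { '/' }; D → x '+' / D → P d on { 'x' }; D → P d / D → d on { 'd' }; P → d / P → D '/' D on { 'd' }; P → D '/' D / P → '/' P c on { '/' }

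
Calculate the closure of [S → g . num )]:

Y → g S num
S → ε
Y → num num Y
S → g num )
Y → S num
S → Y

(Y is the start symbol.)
{ [S → g . num )] }

To compute CLOSURE, for each item [A → α.Bβ] where B is a non-terminal, add [B → .γ] for all productions B → γ; repeat for the newly added items until nothing changes.

Start with: [S → g . num )]
The dot precedes the terminal num, so nothing is added.

CLOSURE = { [S → g . num )] }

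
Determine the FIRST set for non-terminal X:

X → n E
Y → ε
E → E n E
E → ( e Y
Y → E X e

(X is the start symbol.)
To compute FIRST(X), examine every production with X on the left-hand side, reading each right-hand side left to right until a non-nullable symbol is reached.

From X → n E:
  - n is a terminal: add 'n' and stop

Collecting: FIRST(X) = { 'n' }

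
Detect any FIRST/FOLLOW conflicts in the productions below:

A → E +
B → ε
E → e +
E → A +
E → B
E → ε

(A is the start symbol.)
A FIRST/FOLLOW conflict occurs when a non-terminal N has a nullable alternative N → β (β ⇒* ε) and another alternative N → α with FIRST(α) ∩ FOLLOW(N) ≠ ∅: on such a lookahead the parser cannot decide between expanding α and letting N vanish via β.

Nullable non-terminals: B, E.
FIRST sets used below: FIRST(A) = { '+', 'e' }, FIRST(B) = { ε }
B has a nullable alternative but only one production, so nothing to check.

E: nullable alternative(s) E → B, E → ε; FOLLOW(E) = { '+' }
  E → e +: FIRST \ {ε} = { 'e' } — disjoint from FOLLOW(E)
  E → A +: FIRST \ {ε} = { '+', 'e' } — overlaps FOLLOW(E) on { '+' }: CONFLICT
  E → B: FIRST \ {ε} = { } — disjoint from FOLLOW(E)
  E → ε: FIRST \ {ε} = { } — disjoint from FOLLOW(E)

A has no nullable alternative, so no FIRST/FOLLOW check is needed there.

So the grammar has 1 FIRST/FOLLOW conflict (marked CONFLICT above).

Answer: Yes. E → A '+' with FOLLOW(E) on { '+' }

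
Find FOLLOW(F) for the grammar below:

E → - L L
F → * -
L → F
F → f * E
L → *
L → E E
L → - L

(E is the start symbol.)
{ $, '*', '-', 'f' }

To compute FOLLOW(F), find every occurrence of F on a right-hand side N → α F β: add FIRST(β) \ {ε}, and if β is empty or nullable also add FOLLOW(N). Iterate to a fixed point.

In L → F: F is at the end, add FOLLOW(L)

The FOLLOW sets referred to above (computed the same way, to a fixed point):
  FOLLOW(L) = { $, '*', '-', 'f' }

Taking the union: FOLLOW(F) = { $, '*', '-', 'f' }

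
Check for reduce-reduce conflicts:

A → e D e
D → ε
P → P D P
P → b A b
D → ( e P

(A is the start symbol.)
A reduce-reduce conflict occurs when an LR(0) state has two complete items [A → α .] and [B → β .] — both call for a reduction, and with no lookahead the parser cannot choose between them.

Augment with A' → A and build the canonical LR(0) collection (I0 = CLOSURE({[A' → . A]}), then GOTO on every symbol after a dot until no new states appear). It has 13 states:
  I0: { [A → . e D e], [A' → . A] }  — shift
  I1: { [A' → A .] }  — accept
  I2: { [A → e . D e], [D → . ( e P], [D → .] }  — shift, reduce
  I3: { [D → ( . e P] }  — shift
  I4: { [A → e D . e] }  — shift
  I5: { [A → e D e .] }  — reduce
  I6: { [D → ( e . P], [P → . P D P], [P → . b A b] }  — shift
  I7: { [D → ( e P .], [D → . ( e P], [D → .], [P → P . D P] }  — shift, 2 reduces
  I8: { [A → . e D e], [P → b . A b] }  — shift
  I9: { [P → b A . b] }  — shift
  I10: { [P → b A b .] }  — reduce
  I11: { [P → . P D P], [P → . b A b], [P → P D . P] }  — shift
  I12: { [D → . ( e P], [D → .], [P → P . D P], [P → P D P .] }  — shift, 2 reduces

I7 contains complete items [D → .], [D → ( e P .] — reduce-reduce conflict.
I12 contains complete items [D → .], [P → P D P .] — reduce-reduce conflict.

Answer: Yes — I7: [D → .] vs [D → ( e P .]; I12: [D → .] vs [P → P D P .]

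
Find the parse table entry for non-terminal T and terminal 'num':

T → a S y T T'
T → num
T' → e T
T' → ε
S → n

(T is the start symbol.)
T → num

To find M[T, 'num'], we find productions for T where 'num' is in the predict set (PREDICT(N → α) = (FIRST(α) \ {ε}) ∪ (FOLLOW(N) if α ⇒* ε)).

T → a S y T T': PREDICT = { 'a' }
T → num: PREDICT = { 'num' }
  'num' is in predict set, so this production goes in M[T, 'num']

M[T, 'num'] = T → num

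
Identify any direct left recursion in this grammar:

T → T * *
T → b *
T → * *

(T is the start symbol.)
Direct left recursion occurs when N → N α for some non-terminal N (the right-hand side begins with the left-hand side itself).

T → T * *: LEFT RECURSIVE (starts with T)
T → b *: starts with b
T → * *: starts with '*'

The grammar has direct left recursion on: T.

Answer: Yes, T is left-recursive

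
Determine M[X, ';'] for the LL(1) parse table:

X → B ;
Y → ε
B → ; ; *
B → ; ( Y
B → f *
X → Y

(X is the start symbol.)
To find M[X, ';'], we find productions for X where ';' is in the predict set (PREDICT(N → α) = (FIRST(α) \ {ε}) ∪ (FOLLOW(N) if α ⇒* ε)).

Relevant sets:
  FIRST(B) = { ';', 'f' }
  FIRST(Y) = { ε }
  FOLLOW(X) = { $ }

X → B ;: PREDICT = { ';', 'f' }
  ';' is in predict set, so this production goes in M[X, ';']
X → Y: PREDICT = { $ }

M[X, ';'] = X → B ;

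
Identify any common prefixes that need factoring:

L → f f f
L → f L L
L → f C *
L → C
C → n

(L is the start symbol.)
Yes, L has productions with common prefix 'f'

Left-factoring is needed when two productions for the same non-terminal
share a common prefix on the right-hand side.

Productions for L:
  L → f f f
  L → f L L
  L → f C *
  L → C

Found common prefix 'f' in productions for L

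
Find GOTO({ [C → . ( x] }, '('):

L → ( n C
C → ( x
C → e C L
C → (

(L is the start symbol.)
{ [C → ( . x] }

GOTO(I, '(') = CLOSURE({ [A → αX.β] : [A → α.Xβ] ∈ I, X = '(' })

Items with dot before '(', with the dot advanced:
  [C → . ( x] → [C → ( . x]
Closure adds nothing (no advanced item has the dot before a non-terminal).

GOTO = { [C → ( . x] }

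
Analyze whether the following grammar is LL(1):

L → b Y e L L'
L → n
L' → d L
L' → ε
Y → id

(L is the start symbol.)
Relevant sets:
  FOLLOW(L') = { $, 'd' }

For L:
  PREDICT(L → b Y e L L') = { 'b' }
  PREDICT(L → n) = { 'n' }
For L':
  PREDICT(L' → d L) = { 'd' }
  PREDICT(L' → ε) = { $, 'd' }
Y has a single production, so nothing to check there.

Conflict found: Predict set conflict for L': { 'd' }
The grammar is NOT LL(1).

Answer: No. Predict set conflict for L': { 'd' }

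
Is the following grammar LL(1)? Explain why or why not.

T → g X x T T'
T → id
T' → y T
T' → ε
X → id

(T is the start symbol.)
No. Predict set conflict for T': { 'y' }

Relevant sets:
  FOLLOW(T') = { $, 'y' }

For T:
  PREDICT(T → g X x T T') = { 'g' }
  PREDICT(T → id) = { 'id' }
For T':
  PREDICT(T' → y T) = { 'y' }
  PREDICT(T' → ε) = { $, 'y' }
X has a single production, so nothing to check there.

Conflict found: Predict set conflict for T': { 'y' }
The grammar is NOT LL(1).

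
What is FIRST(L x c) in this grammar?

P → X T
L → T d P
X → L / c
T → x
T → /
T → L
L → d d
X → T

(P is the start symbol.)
{ '/', 'd', 'x' }

FIRST sets of the non-terminals involved (from the grammar, by fixed-point iteration):
  FIRST(L) = { '/', 'd', 'x' }

To compute FIRST(L x c), process the symbols left to right:
Symbol L is a non-terminal. Add FIRST(L) \ {ε} = { '/', 'd', 'x' }
L is not nullable (ε ∉ FIRST(L)), so stop here.
FIRST(L x c) = { '/', 'd', 'x' }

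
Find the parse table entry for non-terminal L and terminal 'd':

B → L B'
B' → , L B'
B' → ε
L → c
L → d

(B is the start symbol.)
L → d

To find M[L, 'd'], we find productions for L where 'd' is in the predict set (PREDICT(N → α) = (FIRST(α) \ {ε}) ∪ (FOLLOW(N) if α ⇒* ε)).

L → c: PREDICT = { 'c' }
L → d: PREDICT = { 'd' }
  'd' is in predict set, so this production goes in M[L, 'd']

M[L, 'd'] = L → d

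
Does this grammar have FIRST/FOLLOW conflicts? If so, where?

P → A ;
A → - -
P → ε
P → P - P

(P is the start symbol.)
Yes. P → A ';' with FOLLOW(P) on { '-' }; P → P '-' P with FOLLOW(P) on { '-' }

A FIRST/FOLLOW conflict occurs when a non-terminal N has a nullable alternative N → β (β ⇒* ε) and another alternative N → α with FIRST(α) ∩ FOLLOW(N) ≠ ∅: on such a lookahead the parser cannot decide between expanding α and letting N vanish via β.

Nullable non-terminals: P.
FIRST sets used below: FIRST(A) = { '-' }, FIRST(P) = { '-', ε }

P: nullable alternative(s) P → ε; FOLLOW(P) = { $, '-' }
  P → A ;: FIRST \ {ε} = { '-' } — overlaps FOLLOW(P) on { '-' }: CONFLICT
  P → ε: FIRST \ {ε} = { } — this is the only nullable alternative, skip
  P → P - P: FIRST \ {ε} = { '-' } — overlaps FOLLOW(P) on { '-' }: CONFLICT

A has no nullable alternative, so no FIRST/FOLLOW check is needed there.

So the grammar has 2 FIRST/FOLLOW conflicts (marked CONFLICT above).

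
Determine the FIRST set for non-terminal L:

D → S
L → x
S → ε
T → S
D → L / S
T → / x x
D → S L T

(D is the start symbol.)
To compute FIRST(L), examine every production with L on the left-hand side, reading each right-hand side left to right until a non-nullable symbol is reached.

From L → x:
  - x is a terminal: add 'x' and stop

Collecting: FIRST(L) = { 'x' }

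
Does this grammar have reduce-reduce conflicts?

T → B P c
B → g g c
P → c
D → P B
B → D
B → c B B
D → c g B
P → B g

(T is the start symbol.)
A reduce-reduce conflict occurs when an LR(0) state has two complete items [A → α .] and [B → β .] — both call for a reduction, and with no lookahead the parser cannot choose between them.

Augment with T' → T and build the canonical LR(0) collection (I0 = CLOSURE({[T' → . T]}), then GOTO on every symbol after a dot until no new states appear). It has 20 states:
  I0: { [B → . D], [B → . c B B], [B → . g g c], [D → . P B], [D → . c g B], [P → . B g], [P → . c], [T → . B P c], [T' → . T] }  — shift
  I1: { [B → . D], [B → . c B B], [B → . g g c], [D → . P B], [D → . c g B], [P → . B g], [P → . c], [P → B . g], [T → B . P c] }  — shift
  I2: { [B → D .] }  — reduce
  I3: { [B → . D], [B → . c B B], [B → . g g c], [D → . P B], [D → . c g B], [D → P . B], [P → . B g], [P → . c] }  — shift
  I4: { [T' → T .] }  — accept
  I5: { [B → . D], [B → . c B B], [B → . g g c], [B → c . B B], [D → . P B], [D → . c g B], [D → c . g B], [P → . B g], [P → . c], [P → c .] }  — shift, reduce
  I6: { [B → g . g c] }  — shift
  I7: { [B → g g . c] }  — shift
  I8: { [B → g g c .] }  — reduce
  I9: { [B → . D], [B → . c B B], [B → . g g c], [B → c B . B], [D → . P B], [D → . c g B], [P → . B g], [P → . c], [P → B . g] }  — shift
  I10: { [B → . D], [B → . c B B], [B → . g g c], [B → g . g c], [D → . P B], [D → . c g B], [D → c g . B], [P → . B g], [P → . c] }  — shift
  I11: { [D → c g B .], [P → B . g] }  — shift, reduce
  I12: { [B → g . g c], [B → g g . c] }  — shift
  I13: { [P → B g .] }  — reduce
  I14: { [B → c B B .], [P → B . g] }  — shift, reduce
  I15: { [B → g . g c], [P → B g .] }  — shift, reduce
  I16: { [D → P B .], [P → B . g] }  — shift, reduce
  I17: { [P → B . g] }  — shift
  I18: { [B → . D], [B → . c B B], [B → . g g c], [D → . P B], [D → . c g B], [D → P . B], [P → . B g], [P → . c], [T → B P . c] }  — shift
  I19: { [B → . D], [B → . c B B], [B → . g g c], [B → c . B B], [D → . P B], [D → . c g B], [D → c . g B], [P → . B g], [P → . c], [P → c .], [T → B P c .] }  — shift, 2 reduces

I19 contains complete items [P → c .], [T → B P c .] — reduce-reduce conflict.

Answer: Yes — I19: [P → c .] vs [T → B P c .]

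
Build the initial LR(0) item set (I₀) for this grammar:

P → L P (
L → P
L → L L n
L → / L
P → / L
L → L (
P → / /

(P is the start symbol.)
{ [L → . / L], [L → . L (], [L → . L L n], [L → . P], [P → . / /], [P → . / L], [P → . L P (], [P' → . P] }

First, augment the grammar with P' → P
I₀ = CLOSURE({ [P' → . P] }):
  [P' → . P] has the dot before P: add [P → . L P (], [P → . / L], [P → . / /]
  [P → . L P (] has the dot before L: add [L → . P], [L → . L L n], [L → . / L], [L → . L (]
No further items can be added.

I₀ = { [L → . / L], [L → . L (], [L → . L L n], [L → . P], [P → . / /], [P → . / L], [P → . L P (], [P' → . P] }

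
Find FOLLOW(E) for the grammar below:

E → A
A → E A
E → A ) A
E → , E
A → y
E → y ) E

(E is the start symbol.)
{ $, ',', 'y' }

To compute FOLLOW(E), find every occurrence of E on a right-hand side N → α E β: add FIRST(β) \ {ε}, and if β is empty or nullable also add FOLLOW(N). Iterate to a fixed point.

E is the start symbol, so $ ∈ FOLLOW(E).
In A → E A: E is followed by A, add FIRST(A) \ {ε} = { ',', 'y' }
In E → , E: E is at the end; this adds FOLLOW(E) to itself — nothing new
In E → y ) E: E is at the end; this adds FOLLOW(E) to itself — nothing new

Taking the union: FOLLOW(E) = { $, ',', 'y' }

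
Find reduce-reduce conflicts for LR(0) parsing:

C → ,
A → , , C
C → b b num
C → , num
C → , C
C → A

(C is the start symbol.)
Yes — I10: [A → , , C .] vs [C → , C .]

Augment with C' → C and build the canonical LR(0) collection (I0 = CLOSURE({[C' → . C]}), then GOTO on every symbol after a dot until no new states appear). It has 11 states:
  I0: { [A → . , , C], [C → . , C], [C → . , num], [C → . ,], [C → . A], [C → . b b num], [C' → . C] }  — shift
  I1: { [A → , . , C], [A → . , , C], [C → , . C], [C → , . num], [C → , .], [C → . , C], [C → . , num], [C → . ,], [C → . A], [C → . b b num] }  — shift, reduce
  I2: { [C → A .] }  — reduce
  I3: { [C' → C .] }  — accept
  I4: { [C → b . b num] }  — shift
  I5: { [C → b b . num] }  — shift
  I6: { [C → b b num .] }  — reduce
  I7: { [A → , , . C], [A → , . , C], [A → . , , C], [C → , . C], [C → , . num], [C → , .], [C → . , C], [C → . , num], [C → . ,], [C → . A], [C → . b b num] }  — shift, reduce
  I8: { [C → , C .] }  — reduce
  I9: { [C → , num .] }  — reduce
  I10: { [A → , , C .], [C → , C .] }  — 2 reduces

I10 contains complete items [A → , , C .], [C → , C .] — reduce-reduce conflict.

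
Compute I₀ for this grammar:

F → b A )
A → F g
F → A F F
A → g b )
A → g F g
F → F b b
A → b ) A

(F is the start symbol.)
First, augment the grammar with F' → F
I₀ = CLOSURE({ [F' → . F] }):
  [F' → . F] has the dot before F: add [F → . b A )], [F → . A F F], [F → . F b b]
  [F → . A F F] has the dot before A: add [A → . F g], [A → . g b )], [A → . g F g], [A → . b ) A]
No further items can be added.

I₀ = { [A → . F g], [A → . b ) A], [A → . g F g], [A → . g b )], [F → . A F F], [F → . F b b], [F → . b A )], [F' → . F] }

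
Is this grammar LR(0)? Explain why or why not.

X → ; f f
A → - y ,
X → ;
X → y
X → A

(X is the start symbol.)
No. Shift-reduce conflict between [X → ; .] and [X → ; . f f]

A grammar is LR(0) if no state in the canonical LR(0) collection has:
  - both a shift item (dot before a terminal) and a complete item (shift-reduce conflict), or
  - two or more complete items (reduce-reduce conflict; the accept item [X' → X .] counts as a complete item here).

Augment with X' → X and build the canonical LR(0) collection (I0 = CLOSURE({[X' → . X]}), then GOTO on every symbol after a dot until no new states appear). It has 10 states:
  I0: { [A → . - y ,], [X → . ; f f], [X → . ;], [X → . A], [X → . y], [X' → . X] }  — shift
  I1: { [A → - . y ,] }  — shift
  I2: { [X → ; . f f], [X → ; .] }  — shift, reduce
  I3: { [X → A .] }  — reduce
  I4: { [X' → X .] }  — accept
  I5: { [X → y .] }  — reduce
  I6: { [X → ; f . f] }  — shift
  I7: { [X → ; f f .] }  — reduce
  I8: { [A → - y . ,] }  — shift
  I9: { [A → - y , .] }  — reduce

Conflict in state I2:
  Shift-reduce conflict between [X → ; .] and [X → ; . f f]
So the grammar is NOT LR(0).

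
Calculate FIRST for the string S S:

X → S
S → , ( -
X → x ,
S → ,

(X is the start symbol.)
FIRST sets of the non-terminals involved (from the grammar, by fixed-point iteration):
  FIRST(S) = { ',' }

To compute FIRST(S S), process the symbols left to right:
Symbol S is a non-terminal. Add FIRST(S) \ {ε} = { ',' }
S is not nullable (ε ∉ FIRST(S)), so stop here.
FIRST(S S) = { ',' }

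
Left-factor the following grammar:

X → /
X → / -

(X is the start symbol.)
X → / X'
X' → ε
X' → -

Left-factoring transforms A → αβ₁ | αβ₂ into A → αA' and A' → β₁ | β₂
(α is the longest common prefix among the alternatives). Repeat until
no nonterminal has two alternatives with a common prefix.

Round 1: X has alternatives sharing prefix '/'. Introduce X': X → / X'
  Add: X' → ε
  Add: X' → -

No remaining common prefixes — done.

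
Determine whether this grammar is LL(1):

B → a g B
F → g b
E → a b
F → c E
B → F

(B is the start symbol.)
Yes, the grammar is LL(1).

Relevant sets:
  FIRST(F) = { 'c', 'g' }

For B:
  PREDICT(B → a g B) = { 'a' }
  PREDICT(B → F) = { 'c', 'g' }
For F:
  PREDICT(F → g b) = { 'g' }
  PREDICT(F → c E) = { 'c' }
E has a single production, so nothing to check there.

All predict sets are disjoint. The grammar IS LL(1).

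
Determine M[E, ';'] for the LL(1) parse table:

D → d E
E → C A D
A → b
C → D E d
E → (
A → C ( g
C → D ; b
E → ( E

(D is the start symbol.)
Empty (error entry)

To find M[E, ';'], we find productions for E where ';' is in the predict set (PREDICT(N → α) = (FIRST(α) \ {ε}) ∪ (FOLLOW(N) if α ⇒* ε)).

Relevant sets:
  FIRST(C) = { 'd' }

E → C A D: PREDICT = { 'd' }
E → (: PREDICT = { '(' }
E → ( E: PREDICT = { '(' }

M[E, ';'] is empty (no production applies)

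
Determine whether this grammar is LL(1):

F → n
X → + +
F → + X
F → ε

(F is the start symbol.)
A grammar is LL(1) if for each non-terminal N with multiple productions, the predict sets of those productions are pairwise disjoint, where PREDICT(N → α) = (FIRST(α) \ {ε}) ∪ (FOLLOW(N) if α ⇒* ε).

Relevant sets:
  FOLLOW(F) = { $ }

For F:
  PREDICT(F → n) = { 'n' }
  PREDICT(F → '+' X) = { '+' }
  PREDICT(F → ε) = { $ }
X has a single production, so nothing to check there.

All predict sets are disjoint. The grammar IS LL(1).

Answer: Yes, the grammar is LL(1).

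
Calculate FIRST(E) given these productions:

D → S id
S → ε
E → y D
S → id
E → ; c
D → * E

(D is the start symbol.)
To compute FIRST(E), examine every production with E on the left-hand side, reading each right-hand side left to right until a non-nullable symbol is reached.

From E → y D:
  - y is a terminal: add 'y' and stop
From E → ; c:
  - ';' is a terminal: add ';' and stop

Collecting: FIRST(E) = { ';', 'y' }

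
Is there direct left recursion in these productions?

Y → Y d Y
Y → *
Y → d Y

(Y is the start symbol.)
Yes, Y is left-recursive

Direct left recursion occurs when N → N α for some non-terminal N (the right-hand side begins with the left-hand side itself).

Y → Y d Y: LEFT RECURSIVE (starts with Y)
Y → *: starts with '*'
Y → d Y: starts with d

The grammar has direct left recursion on: Y.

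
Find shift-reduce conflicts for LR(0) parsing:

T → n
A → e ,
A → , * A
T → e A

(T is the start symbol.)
A shift-reduce conflict occurs when an LR(0) state has both:
  - a complete (reduce) item [A → α .] (dot at the end), and
  - a shift item [B → β . c γ] (dot before a terminal).

Augment with T' → T and build the canonical LR(0) collection (I0 = CLOSURE({[T' → . T]}), then GOTO on every symbol after a dot until no new states appear). It has 10 states:
  I0: { [T → . e A], [T → . n], [T' → . T] }  — shift
  I1: { [T' → T .] }  — accept
  I2: { [A → . , * A], [A → . e ,], [T → e . A] }  — shift
  I3: { [T → n .] }  — reduce
  I4: { [A → , . * A] }  — shift
  I5: { [T → e A .] }  — reduce
  I6: { [A → e . ,] }  — shift
  I7: { [A → e , .] }  — reduce
  I8: { [A → , * . A], [A → . , * A], [A → . e ,] }  — shift
  I9: { [A → , * A .] }  — reduce

No state contains both a complete item and a shift item.

Answer: No shift-reduce conflicts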